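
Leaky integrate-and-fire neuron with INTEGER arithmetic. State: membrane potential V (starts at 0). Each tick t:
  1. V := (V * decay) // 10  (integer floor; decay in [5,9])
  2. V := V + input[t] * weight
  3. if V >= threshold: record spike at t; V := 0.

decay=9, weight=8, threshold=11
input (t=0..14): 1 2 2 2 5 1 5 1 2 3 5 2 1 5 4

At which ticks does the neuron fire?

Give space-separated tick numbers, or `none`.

t=0: input=1 -> V=8
t=1: input=2 -> V=0 FIRE
t=2: input=2 -> V=0 FIRE
t=3: input=2 -> V=0 FIRE
t=4: input=5 -> V=0 FIRE
t=5: input=1 -> V=8
t=6: input=5 -> V=0 FIRE
t=7: input=1 -> V=8
t=8: input=2 -> V=0 FIRE
t=9: input=3 -> V=0 FIRE
t=10: input=5 -> V=0 FIRE
t=11: input=2 -> V=0 FIRE
t=12: input=1 -> V=8
t=13: input=5 -> V=0 FIRE
t=14: input=4 -> V=0 FIRE

Answer: 1 2 3 4 6 8 9 10 11 13 14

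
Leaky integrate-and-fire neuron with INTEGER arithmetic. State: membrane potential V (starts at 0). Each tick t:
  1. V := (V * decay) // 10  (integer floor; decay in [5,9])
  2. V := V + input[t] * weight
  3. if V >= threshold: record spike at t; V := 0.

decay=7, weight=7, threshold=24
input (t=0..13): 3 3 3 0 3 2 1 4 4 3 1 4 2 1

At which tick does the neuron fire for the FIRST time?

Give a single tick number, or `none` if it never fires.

t=0: input=3 -> V=21
t=1: input=3 -> V=0 FIRE
t=2: input=3 -> V=21
t=3: input=0 -> V=14
t=4: input=3 -> V=0 FIRE
t=5: input=2 -> V=14
t=6: input=1 -> V=16
t=7: input=4 -> V=0 FIRE
t=8: input=4 -> V=0 FIRE
t=9: input=3 -> V=21
t=10: input=1 -> V=21
t=11: input=4 -> V=0 FIRE
t=12: input=2 -> V=14
t=13: input=1 -> V=16

Answer: 1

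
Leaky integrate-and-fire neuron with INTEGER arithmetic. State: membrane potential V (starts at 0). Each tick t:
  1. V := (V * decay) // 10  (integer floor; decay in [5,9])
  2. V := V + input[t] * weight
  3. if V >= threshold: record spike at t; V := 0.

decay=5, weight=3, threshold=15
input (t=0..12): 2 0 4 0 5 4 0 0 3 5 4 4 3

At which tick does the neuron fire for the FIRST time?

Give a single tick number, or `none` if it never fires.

Answer: 4

Derivation:
t=0: input=2 -> V=6
t=1: input=0 -> V=3
t=2: input=4 -> V=13
t=3: input=0 -> V=6
t=4: input=5 -> V=0 FIRE
t=5: input=4 -> V=12
t=6: input=0 -> V=6
t=7: input=0 -> V=3
t=8: input=3 -> V=10
t=9: input=5 -> V=0 FIRE
t=10: input=4 -> V=12
t=11: input=4 -> V=0 FIRE
t=12: input=3 -> V=9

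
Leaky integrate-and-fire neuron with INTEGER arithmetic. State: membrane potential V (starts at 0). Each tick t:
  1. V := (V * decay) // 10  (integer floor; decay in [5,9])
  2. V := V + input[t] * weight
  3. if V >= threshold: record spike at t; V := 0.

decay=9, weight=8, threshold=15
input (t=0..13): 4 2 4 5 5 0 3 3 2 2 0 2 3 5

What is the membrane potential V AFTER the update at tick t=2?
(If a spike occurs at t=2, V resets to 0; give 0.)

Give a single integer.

Answer: 0

Derivation:
t=0: input=4 -> V=0 FIRE
t=1: input=2 -> V=0 FIRE
t=2: input=4 -> V=0 FIRE
t=3: input=5 -> V=0 FIRE
t=4: input=5 -> V=0 FIRE
t=5: input=0 -> V=0
t=6: input=3 -> V=0 FIRE
t=7: input=3 -> V=0 FIRE
t=8: input=2 -> V=0 FIRE
t=9: input=2 -> V=0 FIRE
t=10: input=0 -> V=0
t=11: input=2 -> V=0 FIRE
t=12: input=3 -> V=0 FIRE
t=13: input=5 -> V=0 FIRE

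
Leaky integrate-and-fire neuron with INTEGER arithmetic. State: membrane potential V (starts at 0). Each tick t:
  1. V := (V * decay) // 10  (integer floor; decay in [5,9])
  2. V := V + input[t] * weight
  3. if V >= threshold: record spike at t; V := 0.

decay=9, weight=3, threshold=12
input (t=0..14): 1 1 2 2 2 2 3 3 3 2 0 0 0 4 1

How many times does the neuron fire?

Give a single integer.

t=0: input=1 -> V=3
t=1: input=1 -> V=5
t=2: input=2 -> V=10
t=3: input=2 -> V=0 FIRE
t=4: input=2 -> V=6
t=5: input=2 -> V=11
t=6: input=3 -> V=0 FIRE
t=7: input=3 -> V=9
t=8: input=3 -> V=0 FIRE
t=9: input=2 -> V=6
t=10: input=0 -> V=5
t=11: input=0 -> V=4
t=12: input=0 -> V=3
t=13: input=4 -> V=0 FIRE
t=14: input=1 -> V=3

Answer: 4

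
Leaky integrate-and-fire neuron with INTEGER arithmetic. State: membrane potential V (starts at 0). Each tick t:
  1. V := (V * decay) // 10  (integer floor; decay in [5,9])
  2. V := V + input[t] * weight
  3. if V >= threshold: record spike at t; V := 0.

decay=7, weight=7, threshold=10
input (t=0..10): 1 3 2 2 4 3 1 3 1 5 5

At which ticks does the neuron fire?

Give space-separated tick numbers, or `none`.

Answer: 1 2 3 4 5 7 9 10

Derivation:
t=0: input=1 -> V=7
t=1: input=3 -> V=0 FIRE
t=2: input=2 -> V=0 FIRE
t=3: input=2 -> V=0 FIRE
t=4: input=4 -> V=0 FIRE
t=5: input=3 -> V=0 FIRE
t=6: input=1 -> V=7
t=7: input=3 -> V=0 FIRE
t=8: input=1 -> V=7
t=9: input=5 -> V=0 FIRE
t=10: input=5 -> V=0 FIRE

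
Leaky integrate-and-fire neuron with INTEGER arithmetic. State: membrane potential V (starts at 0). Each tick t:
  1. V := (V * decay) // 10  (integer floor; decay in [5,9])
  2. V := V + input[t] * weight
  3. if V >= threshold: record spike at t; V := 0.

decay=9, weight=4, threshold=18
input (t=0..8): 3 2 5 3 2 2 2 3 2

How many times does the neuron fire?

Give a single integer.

Answer: 4

Derivation:
t=0: input=3 -> V=12
t=1: input=2 -> V=0 FIRE
t=2: input=5 -> V=0 FIRE
t=3: input=3 -> V=12
t=4: input=2 -> V=0 FIRE
t=5: input=2 -> V=8
t=6: input=2 -> V=15
t=7: input=3 -> V=0 FIRE
t=8: input=2 -> V=8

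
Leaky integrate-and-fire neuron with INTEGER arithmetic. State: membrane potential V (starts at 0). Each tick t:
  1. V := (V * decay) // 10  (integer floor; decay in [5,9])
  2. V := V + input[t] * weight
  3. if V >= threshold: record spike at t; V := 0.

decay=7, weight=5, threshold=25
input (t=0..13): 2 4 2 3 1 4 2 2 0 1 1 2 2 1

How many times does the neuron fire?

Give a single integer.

Answer: 2

Derivation:
t=0: input=2 -> V=10
t=1: input=4 -> V=0 FIRE
t=2: input=2 -> V=10
t=3: input=3 -> V=22
t=4: input=1 -> V=20
t=5: input=4 -> V=0 FIRE
t=6: input=2 -> V=10
t=7: input=2 -> V=17
t=8: input=0 -> V=11
t=9: input=1 -> V=12
t=10: input=1 -> V=13
t=11: input=2 -> V=19
t=12: input=2 -> V=23
t=13: input=1 -> V=21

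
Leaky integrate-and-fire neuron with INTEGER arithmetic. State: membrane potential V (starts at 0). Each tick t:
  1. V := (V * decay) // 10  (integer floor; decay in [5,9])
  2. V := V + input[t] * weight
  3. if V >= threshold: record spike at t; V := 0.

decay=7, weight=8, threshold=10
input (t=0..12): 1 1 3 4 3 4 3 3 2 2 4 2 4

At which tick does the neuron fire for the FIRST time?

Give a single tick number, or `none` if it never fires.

Answer: 1

Derivation:
t=0: input=1 -> V=8
t=1: input=1 -> V=0 FIRE
t=2: input=3 -> V=0 FIRE
t=3: input=4 -> V=0 FIRE
t=4: input=3 -> V=0 FIRE
t=5: input=4 -> V=0 FIRE
t=6: input=3 -> V=0 FIRE
t=7: input=3 -> V=0 FIRE
t=8: input=2 -> V=0 FIRE
t=9: input=2 -> V=0 FIRE
t=10: input=4 -> V=0 FIRE
t=11: input=2 -> V=0 FIRE
t=12: input=4 -> V=0 FIRE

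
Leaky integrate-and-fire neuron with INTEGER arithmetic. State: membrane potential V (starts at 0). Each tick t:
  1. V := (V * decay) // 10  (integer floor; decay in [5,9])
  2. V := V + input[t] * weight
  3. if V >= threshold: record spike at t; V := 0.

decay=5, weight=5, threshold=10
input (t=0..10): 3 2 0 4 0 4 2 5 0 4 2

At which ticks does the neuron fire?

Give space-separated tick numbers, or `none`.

Answer: 0 1 3 5 6 7 9 10

Derivation:
t=0: input=3 -> V=0 FIRE
t=1: input=2 -> V=0 FIRE
t=2: input=0 -> V=0
t=3: input=4 -> V=0 FIRE
t=4: input=0 -> V=0
t=5: input=4 -> V=0 FIRE
t=6: input=2 -> V=0 FIRE
t=7: input=5 -> V=0 FIRE
t=8: input=0 -> V=0
t=9: input=4 -> V=0 FIRE
t=10: input=2 -> V=0 FIRE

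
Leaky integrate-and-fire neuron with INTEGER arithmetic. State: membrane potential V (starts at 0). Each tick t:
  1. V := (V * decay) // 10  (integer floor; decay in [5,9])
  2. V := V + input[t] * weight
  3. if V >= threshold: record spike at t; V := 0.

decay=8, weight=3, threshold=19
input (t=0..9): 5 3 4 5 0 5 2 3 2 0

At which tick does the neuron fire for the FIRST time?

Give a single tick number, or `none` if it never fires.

t=0: input=5 -> V=15
t=1: input=3 -> V=0 FIRE
t=2: input=4 -> V=12
t=3: input=5 -> V=0 FIRE
t=4: input=0 -> V=0
t=5: input=5 -> V=15
t=6: input=2 -> V=18
t=7: input=3 -> V=0 FIRE
t=8: input=2 -> V=6
t=9: input=0 -> V=4

Answer: 1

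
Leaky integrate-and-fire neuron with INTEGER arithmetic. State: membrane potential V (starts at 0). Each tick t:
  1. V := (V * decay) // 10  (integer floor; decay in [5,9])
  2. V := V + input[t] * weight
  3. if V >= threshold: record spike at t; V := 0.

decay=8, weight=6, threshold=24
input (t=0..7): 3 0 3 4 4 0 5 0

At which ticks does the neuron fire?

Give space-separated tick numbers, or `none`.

t=0: input=3 -> V=18
t=1: input=0 -> V=14
t=2: input=3 -> V=0 FIRE
t=3: input=4 -> V=0 FIRE
t=4: input=4 -> V=0 FIRE
t=5: input=0 -> V=0
t=6: input=5 -> V=0 FIRE
t=7: input=0 -> V=0

Answer: 2 3 4 6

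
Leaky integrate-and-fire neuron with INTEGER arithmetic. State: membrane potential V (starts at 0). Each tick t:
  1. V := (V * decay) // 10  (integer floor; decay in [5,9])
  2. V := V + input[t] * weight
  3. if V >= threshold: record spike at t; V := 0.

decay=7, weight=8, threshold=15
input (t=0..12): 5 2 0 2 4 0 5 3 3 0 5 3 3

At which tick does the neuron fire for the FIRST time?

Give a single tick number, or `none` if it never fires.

t=0: input=5 -> V=0 FIRE
t=1: input=2 -> V=0 FIRE
t=2: input=0 -> V=0
t=3: input=2 -> V=0 FIRE
t=4: input=4 -> V=0 FIRE
t=5: input=0 -> V=0
t=6: input=5 -> V=0 FIRE
t=7: input=3 -> V=0 FIRE
t=8: input=3 -> V=0 FIRE
t=9: input=0 -> V=0
t=10: input=5 -> V=0 FIRE
t=11: input=3 -> V=0 FIRE
t=12: input=3 -> V=0 FIRE

Answer: 0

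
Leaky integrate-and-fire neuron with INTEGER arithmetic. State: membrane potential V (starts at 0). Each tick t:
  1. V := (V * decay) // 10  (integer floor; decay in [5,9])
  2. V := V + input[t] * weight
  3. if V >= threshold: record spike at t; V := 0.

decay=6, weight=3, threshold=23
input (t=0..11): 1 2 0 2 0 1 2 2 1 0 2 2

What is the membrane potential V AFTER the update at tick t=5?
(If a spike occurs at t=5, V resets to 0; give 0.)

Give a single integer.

t=0: input=1 -> V=3
t=1: input=2 -> V=7
t=2: input=0 -> V=4
t=3: input=2 -> V=8
t=4: input=0 -> V=4
t=5: input=1 -> V=5
t=6: input=2 -> V=9
t=7: input=2 -> V=11
t=8: input=1 -> V=9
t=9: input=0 -> V=5
t=10: input=2 -> V=9
t=11: input=2 -> V=11

Answer: 5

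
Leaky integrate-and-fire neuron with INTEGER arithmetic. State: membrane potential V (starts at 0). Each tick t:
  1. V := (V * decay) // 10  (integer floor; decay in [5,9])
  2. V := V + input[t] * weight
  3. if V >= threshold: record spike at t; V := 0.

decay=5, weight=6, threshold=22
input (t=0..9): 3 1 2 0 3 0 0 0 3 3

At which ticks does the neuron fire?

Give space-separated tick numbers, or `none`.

Answer: 4 9

Derivation:
t=0: input=3 -> V=18
t=1: input=1 -> V=15
t=2: input=2 -> V=19
t=3: input=0 -> V=9
t=4: input=3 -> V=0 FIRE
t=5: input=0 -> V=0
t=6: input=0 -> V=0
t=7: input=0 -> V=0
t=8: input=3 -> V=18
t=9: input=3 -> V=0 FIRE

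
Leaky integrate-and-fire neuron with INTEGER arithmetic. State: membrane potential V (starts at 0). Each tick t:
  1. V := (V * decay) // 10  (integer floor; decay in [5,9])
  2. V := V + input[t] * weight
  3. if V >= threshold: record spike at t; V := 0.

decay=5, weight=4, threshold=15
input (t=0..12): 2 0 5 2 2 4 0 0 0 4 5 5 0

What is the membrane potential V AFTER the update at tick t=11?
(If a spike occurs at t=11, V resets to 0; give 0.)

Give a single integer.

t=0: input=2 -> V=8
t=1: input=0 -> V=4
t=2: input=5 -> V=0 FIRE
t=3: input=2 -> V=8
t=4: input=2 -> V=12
t=5: input=4 -> V=0 FIRE
t=6: input=0 -> V=0
t=7: input=0 -> V=0
t=8: input=0 -> V=0
t=9: input=4 -> V=0 FIRE
t=10: input=5 -> V=0 FIRE
t=11: input=5 -> V=0 FIRE
t=12: input=0 -> V=0

Answer: 0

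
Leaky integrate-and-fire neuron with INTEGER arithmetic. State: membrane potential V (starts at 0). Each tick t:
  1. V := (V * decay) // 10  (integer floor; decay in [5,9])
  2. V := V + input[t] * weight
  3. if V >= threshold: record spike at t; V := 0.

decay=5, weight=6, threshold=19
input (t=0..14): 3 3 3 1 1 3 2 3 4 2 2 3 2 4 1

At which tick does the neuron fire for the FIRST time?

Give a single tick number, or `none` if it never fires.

t=0: input=3 -> V=18
t=1: input=3 -> V=0 FIRE
t=2: input=3 -> V=18
t=3: input=1 -> V=15
t=4: input=1 -> V=13
t=5: input=3 -> V=0 FIRE
t=6: input=2 -> V=12
t=7: input=3 -> V=0 FIRE
t=8: input=4 -> V=0 FIRE
t=9: input=2 -> V=12
t=10: input=2 -> V=18
t=11: input=3 -> V=0 FIRE
t=12: input=2 -> V=12
t=13: input=4 -> V=0 FIRE
t=14: input=1 -> V=6

Answer: 1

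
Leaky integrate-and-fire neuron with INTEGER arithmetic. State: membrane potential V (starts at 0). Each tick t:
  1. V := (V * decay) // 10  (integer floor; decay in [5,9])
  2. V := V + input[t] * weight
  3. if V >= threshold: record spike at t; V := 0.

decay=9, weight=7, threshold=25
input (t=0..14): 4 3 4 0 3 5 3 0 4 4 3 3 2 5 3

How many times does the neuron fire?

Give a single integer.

Answer: 7

Derivation:
t=0: input=4 -> V=0 FIRE
t=1: input=3 -> V=21
t=2: input=4 -> V=0 FIRE
t=3: input=0 -> V=0
t=4: input=3 -> V=21
t=5: input=5 -> V=0 FIRE
t=6: input=3 -> V=21
t=7: input=0 -> V=18
t=8: input=4 -> V=0 FIRE
t=9: input=4 -> V=0 FIRE
t=10: input=3 -> V=21
t=11: input=3 -> V=0 FIRE
t=12: input=2 -> V=14
t=13: input=5 -> V=0 FIRE
t=14: input=3 -> V=21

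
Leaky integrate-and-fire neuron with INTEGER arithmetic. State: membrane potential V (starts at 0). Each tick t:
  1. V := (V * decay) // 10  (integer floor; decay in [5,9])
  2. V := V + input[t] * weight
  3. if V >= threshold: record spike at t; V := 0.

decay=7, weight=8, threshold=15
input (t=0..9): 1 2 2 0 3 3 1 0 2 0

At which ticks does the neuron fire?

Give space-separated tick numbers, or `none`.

t=0: input=1 -> V=8
t=1: input=2 -> V=0 FIRE
t=2: input=2 -> V=0 FIRE
t=3: input=0 -> V=0
t=4: input=3 -> V=0 FIRE
t=5: input=3 -> V=0 FIRE
t=6: input=1 -> V=8
t=7: input=0 -> V=5
t=8: input=2 -> V=0 FIRE
t=9: input=0 -> V=0

Answer: 1 2 4 5 8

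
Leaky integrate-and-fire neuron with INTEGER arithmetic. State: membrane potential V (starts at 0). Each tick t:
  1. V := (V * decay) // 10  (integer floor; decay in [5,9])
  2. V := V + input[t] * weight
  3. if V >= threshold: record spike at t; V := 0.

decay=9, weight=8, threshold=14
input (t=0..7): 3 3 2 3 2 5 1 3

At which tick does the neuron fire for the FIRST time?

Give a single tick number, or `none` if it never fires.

t=0: input=3 -> V=0 FIRE
t=1: input=3 -> V=0 FIRE
t=2: input=2 -> V=0 FIRE
t=3: input=3 -> V=0 FIRE
t=4: input=2 -> V=0 FIRE
t=5: input=5 -> V=0 FIRE
t=6: input=1 -> V=8
t=7: input=3 -> V=0 FIRE

Answer: 0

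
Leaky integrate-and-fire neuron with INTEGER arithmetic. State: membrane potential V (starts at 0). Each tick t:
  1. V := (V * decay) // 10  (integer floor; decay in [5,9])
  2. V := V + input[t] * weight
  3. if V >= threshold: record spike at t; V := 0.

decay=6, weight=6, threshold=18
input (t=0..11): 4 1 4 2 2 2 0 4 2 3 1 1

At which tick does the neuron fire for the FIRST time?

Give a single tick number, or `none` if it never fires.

Answer: 0

Derivation:
t=0: input=4 -> V=0 FIRE
t=1: input=1 -> V=6
t=2: input=4 -> V=0 FIRE
t=3: input=2 -> V=12
t=4: input=2 -> V=0 FIRE
t=5: input=2 -> V=12
t=6: input=0 -> V=7
t=7: input=4 -> V=0 FIRE
t=8: input=2 -> V=12
t=9: input=3 -> V=0 FIRE
t=10: input=1 -> V=6
t=11: input=1 -> V=9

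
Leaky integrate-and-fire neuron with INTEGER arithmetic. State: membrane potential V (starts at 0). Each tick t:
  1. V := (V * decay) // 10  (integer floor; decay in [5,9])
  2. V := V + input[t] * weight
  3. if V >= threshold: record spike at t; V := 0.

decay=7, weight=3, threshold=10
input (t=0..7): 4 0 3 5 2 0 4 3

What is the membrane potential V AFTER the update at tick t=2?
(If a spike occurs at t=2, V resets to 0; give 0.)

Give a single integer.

Answer: 9

Derivation:
t=0: input=4 -> V=0 FIRE
t=1: input=0 -> V=0
t=2: input=3 -> V=9
t=3: input=5 -> V=0 FIRE
t=4: input=2 -> V=6
t=5: input=0 -> V=4
t=6: input=4 -> V=0 FIRE
t=7: input=3 -> V=9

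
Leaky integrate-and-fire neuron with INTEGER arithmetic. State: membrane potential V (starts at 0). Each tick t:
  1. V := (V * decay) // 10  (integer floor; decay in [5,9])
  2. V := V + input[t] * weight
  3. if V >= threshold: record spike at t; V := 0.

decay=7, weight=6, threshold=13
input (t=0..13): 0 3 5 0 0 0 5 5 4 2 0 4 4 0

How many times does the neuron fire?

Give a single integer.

t=0: input=0 -> V=0
t=1: input=3 -> V=0 FIRE
t=2: input=5 -> V=0 FIRE
t=3: input=0 -> V=0
t=4: input=0 -> V=0
t=5: input=0 -> V=0
t=6: input=5 -> V=0 FIRE
t=7: input=5 -> V=0 FIRE
t=8: input=4 -> V=0 FIRE
t=9: input=2 -> V=12
t=10: input=0 -> V=8
t=11: input=4 -> V=0 FIRE
t=12: input=4 -> V=0 FIRE
t=13: input=0 -> V=0

Answer: 7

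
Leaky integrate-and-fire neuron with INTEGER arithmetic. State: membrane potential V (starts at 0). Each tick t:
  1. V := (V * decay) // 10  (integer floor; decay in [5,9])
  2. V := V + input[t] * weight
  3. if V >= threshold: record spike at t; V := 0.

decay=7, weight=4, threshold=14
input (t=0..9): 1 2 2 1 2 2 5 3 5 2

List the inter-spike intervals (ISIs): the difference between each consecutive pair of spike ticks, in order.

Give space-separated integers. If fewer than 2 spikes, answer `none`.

t=0: input=1 -> V=4
t=1: input=2 -> V=10
t=2: input=2 -> V=0 FIRE
t=3: input=1 -> V=4
t=4: input=2 -> V=10
t=5: input=2 -> V=0 FIRE
t=6: input=5 -> V=0 FIRE
t=7: input=3 -> V=12
t=8: input=5 -> V=0 FIRE
t=9: input=2 -> V=8

Answer: 3 1 2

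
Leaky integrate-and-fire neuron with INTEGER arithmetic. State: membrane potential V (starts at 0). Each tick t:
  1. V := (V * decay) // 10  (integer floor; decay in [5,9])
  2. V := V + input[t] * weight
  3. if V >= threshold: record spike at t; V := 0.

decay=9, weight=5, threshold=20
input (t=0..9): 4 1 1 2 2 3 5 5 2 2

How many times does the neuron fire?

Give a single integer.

Answer: 4

Derivation:
t=0: input=4 -> V=0 FIRE
t=1: input=1 -> V=5
t=2: input=1 -> V=9
t=3: input=2 -> V=18
t=4: input=2 -> V=0 FIRE
t=5: input=3 -> V=15
t=6: input=5 -> V=0 FIRE
t=7: input=5 -> V=0 FIRE
t=8: input=2 -> V=10
t=9: input=2 -> V=19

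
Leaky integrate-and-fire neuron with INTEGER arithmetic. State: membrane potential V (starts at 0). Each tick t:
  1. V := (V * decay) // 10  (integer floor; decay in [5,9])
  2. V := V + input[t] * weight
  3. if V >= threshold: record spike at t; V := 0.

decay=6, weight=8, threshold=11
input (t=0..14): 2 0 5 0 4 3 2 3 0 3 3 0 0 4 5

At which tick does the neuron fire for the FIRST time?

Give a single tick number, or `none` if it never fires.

Answer: 0

Derivation:
t=0: input=2 -> V=0 FIRE
t=1: input=0 -> V=0
t=2: input=5 -> V=0 FIRE
t=3: input=0 -> V=0
t=4: input=4 -> V=0 FIRE
t=5: input=3 -> V=0 FIRE
t=6: input=2 -> V=0 FIRE
t=7: input=3 -> V=0 FIRE
t=8: input=0 -> V=0
t=9: input=3 -> V=0 FIRE
t=10: input=3 -> V=0 FIRE
t=11: input=0 -> V=0
t=12: input=0 -> V=0
t=13: input=4 -> V=0 FIRE
t=14: input=5 -> V=0 FIRE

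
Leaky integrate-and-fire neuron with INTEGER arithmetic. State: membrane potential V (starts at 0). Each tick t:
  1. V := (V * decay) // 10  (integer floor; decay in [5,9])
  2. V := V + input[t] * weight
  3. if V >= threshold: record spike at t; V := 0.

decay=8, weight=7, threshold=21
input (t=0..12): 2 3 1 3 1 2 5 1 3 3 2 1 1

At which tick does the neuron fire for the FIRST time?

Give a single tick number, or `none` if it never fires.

t=0: input=2 -> V=14
t=1: input=3 -> V=0 FIRE
t=2: input=1 -> V=7
t=3: input=3 -> V=0 FIRE
t=4: input=1 -> V=7
t=5: input=2 -> V=19
t=6: input=5 -> V=0 FIRE
t=7: input=1 -> V=7
t=8: input=3 -> V=0 FIRE
t=9: input=3 -> V=0 FIRE
t=10: input=2 -> V=14
t=11: input=1 -> V=18
t=12: input=1 -> V=0 FIRE

Answer: 1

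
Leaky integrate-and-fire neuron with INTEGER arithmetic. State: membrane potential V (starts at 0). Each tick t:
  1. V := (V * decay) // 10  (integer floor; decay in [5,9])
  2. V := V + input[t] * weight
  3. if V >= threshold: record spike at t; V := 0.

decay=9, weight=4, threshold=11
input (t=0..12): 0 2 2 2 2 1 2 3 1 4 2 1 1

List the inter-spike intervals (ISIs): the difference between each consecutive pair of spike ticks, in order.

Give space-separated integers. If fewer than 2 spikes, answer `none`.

t=0: input=0 -> V=0
t=1: input=2 -> V=8
t=2: input=2 -> V=0 FIRE
t=3: input=2 -> V=8
t=4: input=2 -> V=0 FIRE
t=5: input=1 -> V=4
t=6: input=2 -> V=0 FIRE
t=7: input=3 -> V=0 FIRE
t=8: input=1 -> V=4
t=9: input=4 -> V=0 FIRE
t=10: input=2 -> V=8
t=11: input=1 -> V=0 FIRE
t=12: input=1 -> V=4

Answer: 2 2 1 2 2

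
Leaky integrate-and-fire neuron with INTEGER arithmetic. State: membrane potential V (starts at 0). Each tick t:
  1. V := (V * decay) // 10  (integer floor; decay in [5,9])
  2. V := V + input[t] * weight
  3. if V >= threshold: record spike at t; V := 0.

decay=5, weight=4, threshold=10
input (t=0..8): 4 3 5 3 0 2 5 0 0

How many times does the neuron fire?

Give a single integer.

t=0: input=4 -> V=0 FIRE
t=1: input=3 -> V=0 FIRE
t=2: input=5 -> V=0 FIRE
t=3: input=3 -> V=0 FIRE
t=4: input=0 -> V=0
t=5: input=2 -> V=8
t=6: input=5 -> V=0 FIRE
t=7: input=0 -> V=0
t=8: input=0 -> V=0

Answer: 5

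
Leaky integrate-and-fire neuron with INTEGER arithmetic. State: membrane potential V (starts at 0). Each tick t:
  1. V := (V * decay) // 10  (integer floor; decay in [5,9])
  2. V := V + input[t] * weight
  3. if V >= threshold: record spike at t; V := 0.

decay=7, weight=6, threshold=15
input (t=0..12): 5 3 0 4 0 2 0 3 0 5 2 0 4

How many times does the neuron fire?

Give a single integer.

Answer: 6

Derivation:
t=0: input=5 -> V=0 FIRE
t=1: input=3 -> V=0 FIRE
t=2: input=0 -> V=0
t=3: input=4 -> V=0 FIRE
t=4: input=0 -> V=0
t=5: input=2 -> V=12
t=6: input=0 -> V=8
t=7: input=3 -> V=0 FIRE
t=8: input=0 -> V=0
t=9: input=5 -> V=0 FIRE
t=10: input=2 -> V=12
t=11: input=0 -> V=8
t=12: input=4 -> V=0 FIRE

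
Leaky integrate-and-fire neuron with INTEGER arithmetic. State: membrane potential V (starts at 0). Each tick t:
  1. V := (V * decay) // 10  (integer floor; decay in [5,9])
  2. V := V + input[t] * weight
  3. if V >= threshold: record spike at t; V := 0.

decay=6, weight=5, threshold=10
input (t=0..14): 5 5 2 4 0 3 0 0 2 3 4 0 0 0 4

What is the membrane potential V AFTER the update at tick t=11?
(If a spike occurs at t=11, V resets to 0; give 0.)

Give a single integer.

t=0: input=5 -> V=0 FIRE
t=1: input=5 -> V=0 FIRE
t=2: input=2 -> V=0 FIRE
t=3: input=4 -> V=0 FIRE
t=4: input=0 -> V=0
t=5: input=3 -> V=0 FIRE
t=6: input=0 -> V=0
t=7: input=0 -> V=0
t=8: input=2 -> V=0 FIRE
t=9: input=3 -> V=0 FIRE
t=10: input=4 -> V=0 FIRE
t=11: input=0 -> V=0
t=12: input=0 -> V=0
t=13: input=0 -> V=0
t=14: input=4 -> V=0 FIRE

Answer: 0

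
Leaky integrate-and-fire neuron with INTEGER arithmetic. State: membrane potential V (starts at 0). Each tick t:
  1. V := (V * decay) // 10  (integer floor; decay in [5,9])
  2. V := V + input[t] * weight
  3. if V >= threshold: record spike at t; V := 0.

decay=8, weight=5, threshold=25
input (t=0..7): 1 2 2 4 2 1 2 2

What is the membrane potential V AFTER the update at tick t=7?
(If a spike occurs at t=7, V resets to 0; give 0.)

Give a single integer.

t=0: input=1 -> V=5
t=1: input=2 -> V=14
t=2: input=2 -> V=21
t=3: input=4 -> V=0 FIRE
t=4: input=2 -> V=10
t=5: input=1 -> V=13
t=6: input=2 -> V=20
t=7: input=2 -> V=0 FIRE

Answer: 0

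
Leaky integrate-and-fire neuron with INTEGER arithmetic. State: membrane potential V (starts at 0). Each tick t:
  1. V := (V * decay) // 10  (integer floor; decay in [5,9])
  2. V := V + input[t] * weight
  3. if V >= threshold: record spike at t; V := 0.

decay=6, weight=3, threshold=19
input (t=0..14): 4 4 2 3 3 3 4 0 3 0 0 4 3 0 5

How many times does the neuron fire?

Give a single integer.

t=0: input=4 -> V=12
t=1: input=4 -> V=0 FIRE
t=2: input=2 -> V=6
t=3: input=3 -> V=12
t=4: input=3 -> V=16
t=5: input=3 -> V=18
t=6: input=4 -> V=0 FIRE
t=7: input=0 -> V=0
t=8: input=3 -> V=9
t=9: input=0 -> V=5
t=10: input=0 -> V=3
t=11: input=4 -> V=13
t=12: input=3 -> V=16
t=13: input=0 -> V=9
t=14: input=5 -> V=0 FIRE

Answer: 3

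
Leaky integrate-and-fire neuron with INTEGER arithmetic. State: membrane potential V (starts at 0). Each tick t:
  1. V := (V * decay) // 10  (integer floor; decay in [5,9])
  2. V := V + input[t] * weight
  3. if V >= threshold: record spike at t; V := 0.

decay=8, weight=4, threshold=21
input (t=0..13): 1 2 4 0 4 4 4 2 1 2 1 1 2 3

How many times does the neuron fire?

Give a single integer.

Answer: 4

Derivation:
t=0: input=1 -> V=4
t=1: input=2 -> V=11
t=2: input=4 -> V=0 FIRE
t=3: input=0 -> V=0
t=4: input=4 -> V=16
t=5: input=4 -> V=0 FIRE
t=6: input=4 -> V=16
t=7: input=2 -> V=20
t=8: input=1 -> V=20
t=9: input=2 -> V=0 FIRE
t=10: input=1 -> V=4
t=11: input=1 -> V=7
t=12: input=2 -> V=13
t=13: input=3 -> V=0 FIRE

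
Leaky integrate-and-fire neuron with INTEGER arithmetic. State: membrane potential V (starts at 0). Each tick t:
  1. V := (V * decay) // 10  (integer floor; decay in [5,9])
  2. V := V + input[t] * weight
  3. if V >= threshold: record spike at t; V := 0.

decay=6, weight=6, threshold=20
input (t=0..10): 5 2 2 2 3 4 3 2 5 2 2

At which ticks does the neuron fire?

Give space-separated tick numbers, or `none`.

Answer: 0 3 5 7 8

Derivation:
t=0: input=5 -> V=0 FIRE
t=1: input=2 -> V=12
t=2: input=2 -> V=19
t=3: input=2 -> V=0 FIRE
t=4: input=3 -> V=18
t=5: input=4 -> V=0 FIRE
t=6: input=3 -> V=18
t=7: input=2 -> V=0 FIRE
t=8: input=5 -> V=0 FIRE
t=9: input=2 -> V=12
t=10: input=2 -> V=19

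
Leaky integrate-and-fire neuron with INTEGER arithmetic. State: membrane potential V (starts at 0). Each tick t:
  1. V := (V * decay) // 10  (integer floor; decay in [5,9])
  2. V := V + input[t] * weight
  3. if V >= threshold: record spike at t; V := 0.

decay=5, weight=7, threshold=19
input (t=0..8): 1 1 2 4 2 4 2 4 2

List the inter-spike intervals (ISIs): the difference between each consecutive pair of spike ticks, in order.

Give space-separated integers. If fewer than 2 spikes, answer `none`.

Answer: 1 2 2

Derivation:
t=0: input=1 -> V=7
t=1: input=1 -> V=10
t=2: input=2 -> V=0 FIRE
t=3: input=4 -> V=0 FIRE
t=4: input=2 -> V=14
t=5: input=4 -> V=0 FIRE
t=6: input=2 -> V=14
t=7: input=4 -> V=0 FIRE
t=8: input=2 -> V=14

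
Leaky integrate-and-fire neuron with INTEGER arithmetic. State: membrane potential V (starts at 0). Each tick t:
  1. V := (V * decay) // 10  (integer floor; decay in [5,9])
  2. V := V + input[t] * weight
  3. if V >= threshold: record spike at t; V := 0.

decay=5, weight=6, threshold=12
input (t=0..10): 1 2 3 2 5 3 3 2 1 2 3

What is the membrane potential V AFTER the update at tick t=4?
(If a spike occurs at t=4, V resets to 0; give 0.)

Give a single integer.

Answer: 0

Derivation:
t=0: input=1 -> V=6
t=1: input=2 -> V=0 FIRE
t=2: input=3 -> V=0 FIRE
t=3: input=2 -> V=0 FIRE
t=4: input=5 -> V=0 FIRE
t=5: input=3 -> V=0 FIRE
t=6: input=3 -> V=0 FIRE
t=7: input=2 -> V=0 FIRE
t=8: input=1 -> V=6
t=9: input=2 -> V=0 FIRE
t=10: input=3 -> V=0 FIRE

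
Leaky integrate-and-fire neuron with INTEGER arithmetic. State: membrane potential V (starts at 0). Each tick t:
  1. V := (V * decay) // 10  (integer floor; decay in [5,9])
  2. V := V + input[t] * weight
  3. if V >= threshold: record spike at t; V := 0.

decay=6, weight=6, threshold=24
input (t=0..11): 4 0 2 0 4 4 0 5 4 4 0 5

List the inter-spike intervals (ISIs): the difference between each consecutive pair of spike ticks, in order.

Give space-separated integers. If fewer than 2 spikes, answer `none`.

Answer: 4 1 2 1 1 2

Derivation:
t=0: input=4 -> V=0 FIRE
t=1: input=0 -> V=0
t=2: input=2 -> V=12
t=3: input=0 -> V=7
t=4: input=4 -> V=0 FIRE
t=5: input=4 -> V=0 FIRE
t=6: input=0 -> V=0
t=7: input=5 -> V=0 FIRE
t=8: input=4 -> V=0 FIRE
t=9: input=4 -> V=0 FIRE
t=10: input=0 -> V=0
t=11: input=5 -> V=0 FIRE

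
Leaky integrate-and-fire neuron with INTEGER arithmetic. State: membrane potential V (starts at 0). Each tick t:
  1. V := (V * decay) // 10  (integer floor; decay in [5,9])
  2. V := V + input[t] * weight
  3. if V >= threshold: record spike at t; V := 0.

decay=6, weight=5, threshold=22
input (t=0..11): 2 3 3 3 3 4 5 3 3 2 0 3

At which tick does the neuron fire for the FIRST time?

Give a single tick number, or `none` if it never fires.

t=0: input=2 -> V=10
t=1: input=3 -> V=21
t=2: input=3 -> V=0 FIRE
t=3: input=3 -> V=15
t=4: input=3 -> V=0 FIRE
t=5: input=4 -> V=20
t=6: input=5 -> V=0 FIRE
t=7: input=3 -> V=15
t=8: input=3 -> V=0 FIRE
t=9: input=2 -> V=10
t=10: input=0 -> V=6
t=11: input=3 -> V=18

Answer: 2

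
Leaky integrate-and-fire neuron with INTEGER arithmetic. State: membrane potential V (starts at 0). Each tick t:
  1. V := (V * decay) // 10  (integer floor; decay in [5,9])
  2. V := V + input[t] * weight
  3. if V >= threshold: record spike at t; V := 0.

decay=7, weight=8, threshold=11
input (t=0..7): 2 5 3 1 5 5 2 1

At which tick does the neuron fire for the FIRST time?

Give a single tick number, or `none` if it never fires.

t=0: input=2 -> V=0 FIRE
t=1: input=5 -> V=0 FIRE
t=2: input=3 -> V=0 FIRE
t=3: input=1 -> V=8
t=4: input=5 -> V=0 FIRE
t=5: input=5 -> V=0 FIRE
t=6: input=2 -> V=0 FIRE
t=7: input=1 -> V=8

Answer: 0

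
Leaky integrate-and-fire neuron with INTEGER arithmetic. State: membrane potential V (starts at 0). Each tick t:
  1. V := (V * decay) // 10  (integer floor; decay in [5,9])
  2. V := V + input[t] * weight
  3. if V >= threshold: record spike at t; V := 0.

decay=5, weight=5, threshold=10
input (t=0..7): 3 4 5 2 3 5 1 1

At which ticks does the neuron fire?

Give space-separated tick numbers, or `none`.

t=0: input=3 -> V=0 FIRE
t=1: input=4 -> V=0 FIRE
t=2: input=5 -> V=0 FIRE
t=3: input=2 -> V=0 FIRE
t=4: input=3 -> V=0 FIRE
t=5: input=5 -> V=0 FIRE
t=6: input=1 -> V=5
t=7: input=1 -> V=7

Answer: 0 1 2 3 4 5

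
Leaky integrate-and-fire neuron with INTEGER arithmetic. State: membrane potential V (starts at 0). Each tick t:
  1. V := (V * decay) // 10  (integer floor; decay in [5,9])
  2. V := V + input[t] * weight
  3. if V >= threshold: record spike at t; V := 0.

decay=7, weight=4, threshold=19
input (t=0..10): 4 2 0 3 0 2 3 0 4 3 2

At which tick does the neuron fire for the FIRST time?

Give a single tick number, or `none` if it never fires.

Answer: 1

Derivation:
t=0: input=4 -> V=16
t=1: input=2 -> V=0 FIRE
t=2: input=0 -> V=0
t=3: input=3 -> V=12
t=4: input=0 -> V=8
t=5: input=2 -> V=13
t=6: input=3 -> V=0 FIRE
t=7: input=0 -> V=0
t=8: input=4 -> V=16
t=9: input=3 -> V=0 FIRE
t=10: input=2 -> V=8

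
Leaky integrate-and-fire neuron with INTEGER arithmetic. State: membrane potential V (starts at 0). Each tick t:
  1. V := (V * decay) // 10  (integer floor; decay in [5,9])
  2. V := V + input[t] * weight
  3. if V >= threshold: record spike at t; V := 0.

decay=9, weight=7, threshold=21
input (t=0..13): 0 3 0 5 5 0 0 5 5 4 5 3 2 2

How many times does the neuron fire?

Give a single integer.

Answer: 9

Derivation:
t=0: input=0 -> V=0
t=1: input=3 -> V=0 FIRE
t=2: input=0 -> V=0
t=3: input=5 -> V=0 FIRE
t=4: input=5 -> V=0 FIRE
t=5: input=0 -> V=0
t=6: input=0 -> V=0
t=7: input=5 -> V=0 FIRE
t=8: input=5 -> V=0 FIRE
t=9: input=4 -> V=0 FIRE
t=10: input=5 -> V=0 FIRE
t=11: input=3 -> V=0 FIRE
t=12: input=2 -> V=14
t=13: input=2 -> V=0 FIRE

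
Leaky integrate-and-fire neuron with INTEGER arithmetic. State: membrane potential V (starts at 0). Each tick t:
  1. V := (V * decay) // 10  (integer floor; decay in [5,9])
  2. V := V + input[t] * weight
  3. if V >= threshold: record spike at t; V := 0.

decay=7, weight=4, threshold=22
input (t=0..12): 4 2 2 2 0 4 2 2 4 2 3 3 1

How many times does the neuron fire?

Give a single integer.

Answer: 3

Derivation:
t=0: input=4 -> V=16
t=1: input=2 -> V=19
t=2: input=2 -> V=21
t=3: input=2 -> V=0 FIRE
t=4: input=0 -> V=0
t=5: input=4 -> V=16
t=6: input=2 -> V=19
t=7: input=2 -> V=21
t=8: input=4 -> V=0 FIRE
t=9: input=2 -> V=8
t=10: input=3 -> V=17
t=11: input=3 -> V=0 FIRE
t=12: input=1 -> V=4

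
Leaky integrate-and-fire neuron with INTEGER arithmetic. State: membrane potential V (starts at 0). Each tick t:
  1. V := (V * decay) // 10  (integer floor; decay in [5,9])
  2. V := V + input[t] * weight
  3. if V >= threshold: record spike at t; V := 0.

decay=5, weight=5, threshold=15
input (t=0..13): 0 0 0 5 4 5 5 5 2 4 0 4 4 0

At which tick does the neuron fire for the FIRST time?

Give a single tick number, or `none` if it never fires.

t=0: input=0 -> V=0
t=1: input=0 -> V=0
t=2: input=0 -> V=0
t=3: input=5 -> V=0 FIRE
t=4: input=4 -> V=0 FIRE
t=5: input=5 -> V=0 FIRE
t=6: input=5 -> V=0 FIRE
t=7: input=5 -> V=0 FIRE
t=8: input=2 -> V=10
t=9: input=4 -> V=0 FIRE
t=10: input=0 -> V=0
t=11: input=4 -> V=0 FIRE
t=12: input=4 -> V=0 FIRE
t=13: input=0 -> V=0

Answer: 3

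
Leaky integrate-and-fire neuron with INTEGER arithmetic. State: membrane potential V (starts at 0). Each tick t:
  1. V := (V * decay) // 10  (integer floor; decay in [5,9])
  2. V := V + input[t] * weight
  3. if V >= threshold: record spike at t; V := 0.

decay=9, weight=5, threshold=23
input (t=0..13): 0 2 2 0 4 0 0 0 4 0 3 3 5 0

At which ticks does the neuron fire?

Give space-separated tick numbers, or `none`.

Answer: 4 10 12

Derivation:
t=0: input=0 -> V=0
t=1: input=2 -> V=10
t=2: input=2 -> V=19
t=3: input=0 -> V=17
t=4: input=4 -> V=0 FIRE
t=5: input=0 -> V=0
t=6: input=0 -> V=0
t=7: input=0 -> V=0
t=8: input=4 -> V=20
t=9: input=0 -> V=18
t=10: input=3 -> V=0 FIRE
t=11: input=3 -> V=15
t=12: input=5 -> V=0 FIRE
t=13: input=0 -> V=0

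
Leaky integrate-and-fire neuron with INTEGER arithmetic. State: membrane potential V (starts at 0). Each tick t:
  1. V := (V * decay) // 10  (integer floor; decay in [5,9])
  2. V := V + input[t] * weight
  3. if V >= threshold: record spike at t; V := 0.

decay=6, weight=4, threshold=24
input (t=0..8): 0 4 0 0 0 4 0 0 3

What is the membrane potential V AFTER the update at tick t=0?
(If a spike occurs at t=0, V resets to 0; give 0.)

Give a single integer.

t=0: input=0 -> V=0
t=1: input=4 -> V=16
t=2: input=0 -> V=9
t=3: input=0 -> V=5
t=4: input=0 -> V=3
t=5: input=4 -> V=17
t=6: input=0 -> V=10
t=7: input=0 -> V=6
t=8: input=3 -> V=15

Answer: 0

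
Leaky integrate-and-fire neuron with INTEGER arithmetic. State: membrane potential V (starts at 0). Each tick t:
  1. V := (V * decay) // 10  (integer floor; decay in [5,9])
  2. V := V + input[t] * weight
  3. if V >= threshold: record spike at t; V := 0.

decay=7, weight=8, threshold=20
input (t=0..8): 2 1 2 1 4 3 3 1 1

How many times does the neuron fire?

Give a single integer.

t=0: input=2 -> V=16
t=1: input=1 -> V=19
t=2: input=2 -> V=0 FIRE
t=3: input=1 -> V=8
t=4: input=4 -> V=0 FIRE
t=5: input=3 -> V=0 FIRE
t=6: input=3 -> V=0 FIRE
t=7: input=1 -> V=8
t=8: input=1 -> V=13

Answer: 4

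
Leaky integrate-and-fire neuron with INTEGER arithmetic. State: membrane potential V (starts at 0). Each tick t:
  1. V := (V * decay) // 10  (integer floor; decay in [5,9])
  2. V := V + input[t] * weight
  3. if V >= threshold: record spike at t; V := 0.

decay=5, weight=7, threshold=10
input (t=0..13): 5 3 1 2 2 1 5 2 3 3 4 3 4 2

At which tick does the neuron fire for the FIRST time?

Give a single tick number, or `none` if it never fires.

Answer: 0

Derivation:
t=0: input=5 -> V=0 FIRE
t=1: input=3 -> V=0 FIRE
t=2: input=1 -> V=7
t=3: input=2 -> V=0 FIRE
t=4: input=2 -> V=0 FIRE
t=5: input=1 -> V=7
t=6: input=5 -> V=0 FIRE
t=7: input=2 -> V=0 FIRE
t=8: input=3 -> V=0 FIRE
t=9: input=3 -> V=0 FIRE
t=10: input=4 -> V=0 FIRE
t=11: input=3 -> V=0 FIRE
t=12: input=4 -> V=0 FIRE
t=13: input=2 -> V=0 FIRE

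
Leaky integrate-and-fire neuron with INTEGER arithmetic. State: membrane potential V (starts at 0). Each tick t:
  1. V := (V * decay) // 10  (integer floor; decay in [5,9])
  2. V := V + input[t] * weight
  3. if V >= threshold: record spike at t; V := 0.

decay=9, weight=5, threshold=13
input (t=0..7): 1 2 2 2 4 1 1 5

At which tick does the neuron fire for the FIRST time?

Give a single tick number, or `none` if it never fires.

Answer: 1

Derivation:
t=0: input=1 -> V=5
t=1: input=2 -> V=0 FIRE
t=2: input=2 -> V=10
t=3: input=2 -> V=0 FIRE
t=4: input=4 -> V=0 FIRE
t=5: input=1 -> V=5
t=6: input=1 -> V=9
t=7: input=5 -> V=0 FIRE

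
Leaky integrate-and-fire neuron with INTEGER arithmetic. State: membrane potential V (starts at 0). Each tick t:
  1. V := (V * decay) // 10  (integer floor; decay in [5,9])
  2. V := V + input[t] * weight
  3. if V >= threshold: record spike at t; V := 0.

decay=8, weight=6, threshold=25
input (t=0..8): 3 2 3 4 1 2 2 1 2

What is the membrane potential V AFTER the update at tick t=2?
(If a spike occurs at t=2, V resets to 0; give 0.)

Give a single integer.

t=0: input=3 -> V=18
t=1: input=2 -> V=0 FIRE
t=2: input=3 -> V=18
t=3: input=4 -> V=0 FIRE
t=4: input=1 -> V=6
t=5: input=2 -> V=16
t=6: input=2 -> V=24
t=7: input=1 -> V=0 FIRE
t=8: input=2 -> V=12

Answer: 18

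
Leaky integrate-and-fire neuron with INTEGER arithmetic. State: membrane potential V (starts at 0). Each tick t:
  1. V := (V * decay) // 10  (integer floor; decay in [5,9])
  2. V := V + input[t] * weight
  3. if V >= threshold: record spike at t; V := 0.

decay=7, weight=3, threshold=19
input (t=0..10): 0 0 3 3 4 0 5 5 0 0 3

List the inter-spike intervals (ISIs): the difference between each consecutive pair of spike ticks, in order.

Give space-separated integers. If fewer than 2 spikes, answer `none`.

t=0: input=0 -> V=0
t=1: input=0 -> V=0
t=2: input=3 -> V=9
t=3: input=3 -> V=15
t=4: input=4 -> V=0 FIRE
t=5: input=0 -> V=0
t=6: input=5 -> V=15
t=7: input=5 -> V=0 FIRE
t=8: input=0 -> V=0
t=9: input=0 -> V=0
t=10: input=3 -> V=9

Answer: 3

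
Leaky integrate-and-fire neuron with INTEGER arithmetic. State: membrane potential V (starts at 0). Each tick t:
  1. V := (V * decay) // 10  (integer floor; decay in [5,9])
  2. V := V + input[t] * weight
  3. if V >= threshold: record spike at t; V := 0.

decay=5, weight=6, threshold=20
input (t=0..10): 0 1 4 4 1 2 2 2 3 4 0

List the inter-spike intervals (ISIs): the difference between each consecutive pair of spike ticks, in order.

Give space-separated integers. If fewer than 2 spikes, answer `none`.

t=0: input=0 -> V=0
t=1: input=1 -> V=6
t=2: input=4 -> V=0 FIRE
t=3: input=4 -> V=0 FIRE
t=4: input=1 -> V=6
t=5: input=2 -> V=15
t=6: input=2 -> V=19
t=7: input=2 -> V=0 FIRE
t=8: input=3 -> V=18
t=9: input=4 -> V=0 FIRE
t=10: input=0 -> V=0

Answer: 1 4 2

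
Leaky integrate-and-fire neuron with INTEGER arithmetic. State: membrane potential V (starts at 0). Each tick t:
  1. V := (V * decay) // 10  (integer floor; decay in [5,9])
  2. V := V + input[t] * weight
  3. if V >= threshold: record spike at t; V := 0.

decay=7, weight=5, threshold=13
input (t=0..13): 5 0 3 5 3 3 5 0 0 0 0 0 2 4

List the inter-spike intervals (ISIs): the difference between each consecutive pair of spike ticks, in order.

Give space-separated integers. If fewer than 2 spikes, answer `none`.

Answer: 2 1 1 1 1 7

Derivation:
t=0: input=5 -> V=0 FIRE
t=1: input=0 -> V=0
t=2: input=3 -> V=0 FIRE
t=3: input=5 -> V=0 FIRE
t=4: input=3 -> V=0 FIRE
t=5: input=3 -> V=0 FIRE
t=6: input=5 -> V=0 FIRE
t=7: input=0 -> V=0
t=8: input=0 -> V=0
t=9: input=0 -> V=0
t=10: input=0 -> V=0
t=11: input=0 -> V=0
t=12: input=2 -> V=10
t=13: input=4 -> V=0 FIRE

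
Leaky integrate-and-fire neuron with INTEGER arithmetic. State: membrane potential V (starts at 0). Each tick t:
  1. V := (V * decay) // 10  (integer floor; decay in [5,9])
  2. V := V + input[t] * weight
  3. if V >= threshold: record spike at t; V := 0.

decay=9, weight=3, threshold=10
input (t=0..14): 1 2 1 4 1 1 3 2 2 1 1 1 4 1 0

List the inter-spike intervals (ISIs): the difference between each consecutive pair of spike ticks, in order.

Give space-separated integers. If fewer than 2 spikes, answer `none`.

t=0: input=1 -> V=3
t=1: input=2 -> V=8
t=2: input=1 -> V=0 FIRE
t=3: input=4 -> V=0 FIRE
t=4: input=1 -> V=3
t=5: input=1 -> V=5
t=6: input=3 -> V=0 FIRE
t=7: input=2 -> V=6
t=8: input=2 -> V=0 FIRE
t=9: input=1 -> V=3
t=10: input=1 -> V=5
t=11: input=1 -> V=7
t=12: input=4 -> V=0 FIRE
t=13: input=1 -> V=3
t=14: input=0 -> V=2

Answer: 1 3 2 4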